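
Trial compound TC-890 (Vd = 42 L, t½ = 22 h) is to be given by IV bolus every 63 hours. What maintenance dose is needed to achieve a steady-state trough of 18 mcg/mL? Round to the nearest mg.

τ/t½ = 63/22 ≈ 2.8636, so f = (1/2)^(63/22) ≈ 0.137391.
Cmin,ss = (D/Vd)·f/(1−f), so D = Cmin,ss·Vd·(1−f)/f.
D = 18 × 42 × (1−f)/f ≈ 18 × 42 × 6.27850 ≈ 4746.55 mg.

4747 mg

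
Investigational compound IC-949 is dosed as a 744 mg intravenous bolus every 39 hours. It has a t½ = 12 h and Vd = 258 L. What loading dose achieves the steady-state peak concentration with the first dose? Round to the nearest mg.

831 mg

f = (1/2)^(39/12) ≈ 0.105112; accumulation ratio R = 1/(1−f) ≈ 1.11746.
Loading dose to hit Cmax,ss on first dose: D_load = D_maint·R ≈ 744 × 1.11746 ≈ 831.39 mg.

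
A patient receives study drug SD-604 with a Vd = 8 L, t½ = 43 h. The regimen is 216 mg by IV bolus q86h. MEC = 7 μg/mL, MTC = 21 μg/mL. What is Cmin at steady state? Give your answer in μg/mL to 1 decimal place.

9.0 μg/mL

τ = 86 h = 2 half-lives, so f = (1/2)^2 = 0.25.
Accumulation ratio R = 1/(1 − f) = 1/0.75 = 4/3.
Single-dose peak C₀ = D/Vd = 216/8 = 27 μg/mL.
Steady-state peak Cmax,ss = C₀·R = 27 × 4/3 ≈ 36.000 μg/mL.
Steady-state trough Cmin,ss = Cmax,ss·f ≈ 36.000 × 0.25 ≈ 9.000 μg/mL.
Trough 9.0 μg/mL vs MEC 7 μg/mL: adequate.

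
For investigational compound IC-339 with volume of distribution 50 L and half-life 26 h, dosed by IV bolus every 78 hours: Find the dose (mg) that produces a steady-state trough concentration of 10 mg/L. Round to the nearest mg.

τ/t½ = 78/26 ≈ 3, so f = (1/2)^(78/26) ≈ 0.125000.
Cmin,ss = (D/Vd)·f/(1−f), so D = Cmin,ss·Vd·(1−f)/f.
D = 10 × 50 × (1−f)/f ≈ 10 × 50 × 7.00000 ≈ 3500.00 mg.

3500 mg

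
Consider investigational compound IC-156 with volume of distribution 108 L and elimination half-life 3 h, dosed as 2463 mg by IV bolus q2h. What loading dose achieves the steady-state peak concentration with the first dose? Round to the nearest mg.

6656 mg

f = (1/2)^(2/3) ≈ 0.629961; accumulation ratio R = 1/(1−f) ≈ 2.70242.
Loading dose to hit Cmax,ss on first dose: D_load = D_maint·R ≈ 2463 × 2.70242 ≈ 6656.06 mg.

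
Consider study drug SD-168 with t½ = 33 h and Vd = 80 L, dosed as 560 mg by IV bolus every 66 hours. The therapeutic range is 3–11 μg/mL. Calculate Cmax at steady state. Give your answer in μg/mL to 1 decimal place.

9.3 μg/mL

τ = 66 h = 2 half-lives, so f = (1/2)^2 = 0.25.
Accumulation ratio R = 1/(1 − f) = 1/0.75 = 4/3.
Single-dose peak C₀ = D/Vd = 560/80 = 7 μg/mL.
Steady-state peak Cmax,ss = C₀·R = 7 × 4/3 ≈ 9.333 μg/mL.
Peak 9.3 μg/mL vs MTC 11 μg/mL: below toxic threshold.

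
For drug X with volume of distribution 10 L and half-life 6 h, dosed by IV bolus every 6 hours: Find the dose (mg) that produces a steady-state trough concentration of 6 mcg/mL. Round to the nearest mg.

τ/t½ = 6/6 ≈ 1, so f = (1/2)^(6/6) ≈ 0.500000.
Cmin,ss = (D/Vd)·f/(1−f), so D = Cmin,ss·Vd·(1−f)/f.
D = 6 × 10 × (1−f)/f ≈ 6 × 10 × 1.00000 ≈ 60.00 mg.

60 mg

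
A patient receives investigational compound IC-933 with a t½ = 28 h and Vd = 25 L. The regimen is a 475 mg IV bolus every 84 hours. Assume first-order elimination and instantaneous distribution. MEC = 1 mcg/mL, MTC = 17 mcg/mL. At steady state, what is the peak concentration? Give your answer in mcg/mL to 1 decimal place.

The dosing interval is 3 half-lives, so f = 2^(−3) = 0.125.
At steady state, R = 1/(1 − 0.125) = 8/7.
Single-dose peak C₀ = D/Vd = 475/25 = 19 mcg/mL.
Steady-state peak Cmax,ss = C₀·R = 19 × 8/7 ≈ 21.714 mcg/mL.
Peak 21.7 mcg/mL vs MTC 17 mcg/mL: exceeds toxic threshold.

21.7 mcg/mL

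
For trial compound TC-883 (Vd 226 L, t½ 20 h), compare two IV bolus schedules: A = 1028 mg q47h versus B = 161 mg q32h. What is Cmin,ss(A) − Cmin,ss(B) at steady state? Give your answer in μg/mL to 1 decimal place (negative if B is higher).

0.8 μg/mL

Regimen A: f = (1/2)^(47/20) ≈ 0.1961; Cmin,ss = (1028/226)·f/(1−f) ≈ 1.110 μg/mL.
Regimen B: f = (1/2)^(32/20) ≈ 0.3299; Cmin,ss = (161/226)·f/(1−f) ≈ 0.351 μg/mL.
Difference ≈ 1.110 − 0.351 ≈ 0.759 μg/mL.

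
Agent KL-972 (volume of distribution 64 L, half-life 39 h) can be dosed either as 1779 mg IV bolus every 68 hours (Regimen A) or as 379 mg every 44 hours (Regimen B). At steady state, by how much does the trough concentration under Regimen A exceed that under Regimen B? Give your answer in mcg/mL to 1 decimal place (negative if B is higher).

Regimen A: f = (1/2)^(68/39) ≈ 0.2986; Cmin,ss = (1779/64)·f/(1−f) ≈ 11.834 mcg/mL.
Regimen B: f = (1/2)^(44/39) ≈ 0.4575; Cmin,ss = (379/64)·f/(1−f) ≈ 4.994 mcg/mL.
Difference ≈ 11.834 − 4.994 ≈ 6.840 mcg/mL.

6.8 mcg/mL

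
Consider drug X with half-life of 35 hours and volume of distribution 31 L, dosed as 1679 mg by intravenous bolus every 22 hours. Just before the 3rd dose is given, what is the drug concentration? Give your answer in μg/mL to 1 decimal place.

f = (1/2)^(τ/t½) = (1/2)^(22/35) ≈ 0.6468.
C₀ = D/Vd = 1679/31 ≈ 54.161 μg/mL.
Before the 3rd dose, 2 doses have been given. Superposition: Cmin = C₀·(f + f²).
≈ 54.161 × (0.6468 + 0.4184) ≈ 54.161 × 1.0652 ≈ 57.692 μg/mL.

57.7 μg/mL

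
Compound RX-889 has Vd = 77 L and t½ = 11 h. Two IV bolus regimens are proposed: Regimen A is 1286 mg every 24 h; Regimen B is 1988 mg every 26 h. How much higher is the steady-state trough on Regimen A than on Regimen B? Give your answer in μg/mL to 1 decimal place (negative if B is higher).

Regimen A: f = (1/2)^(24/11) ≈ 0.2204; Cmin,ss = (1286/77)·f/(1−f) ≈ 4.722 μg/mL.
Regimen B: f = (1/2)^(26/11) ≈ 0.1943; Cmin,ss = (1988/77)·f/(1−f) ≈ 6.226 μg/mL.
Difference ≈ 4.722 − 6.226 ≈ -1.504 μg/mL.

-1.5 μg/mL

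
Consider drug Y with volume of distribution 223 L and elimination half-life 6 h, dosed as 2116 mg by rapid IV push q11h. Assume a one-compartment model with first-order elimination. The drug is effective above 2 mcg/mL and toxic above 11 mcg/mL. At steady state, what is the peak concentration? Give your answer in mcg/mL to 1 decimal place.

13.2 mcg/mL

k = ln2/t½ = ln2/6 ≈ 0.115525 h⁻¹; fraction remaining f = e^(−kτ) = e^(−0.115525×11) ≈ 0.2806.
Accumulation ratio R = 1/(1 − f) ≈ 1/0.7194 ≈ 1.3900.
Each bolus raises the concentration by D/Vd = 2116/223 ≈ 9.489 mcg/mL.
Steady-state peak Cmax,ss = C₀·R ≈ 9.489 × 1.3900 ≈ 13.190 mcg/mL.
Peak 13.2 mcg/mL vs MTC 11 mcg/mL: exceeds toxic threshold.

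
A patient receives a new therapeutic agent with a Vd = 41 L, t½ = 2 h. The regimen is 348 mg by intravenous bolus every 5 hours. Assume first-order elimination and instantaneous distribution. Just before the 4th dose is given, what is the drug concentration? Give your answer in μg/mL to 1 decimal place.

1.8 μg/mL

f = (1/2)^(τ/t½) = (1/2)^(5/2) ≈ 0.1768.
C₀ = D/Vd = 348/41 ≈ 8.488 μg/mL.
Before the 4th dose, 3 doses have been given. Superposition: Cmin = C₀·(f + f² + … + f^3).
≈ 8.488 × (0.1768 + 0.0313 + 0.0055) ≈ 8.488 × 0.2136 ≈ 1.813 μg/mL.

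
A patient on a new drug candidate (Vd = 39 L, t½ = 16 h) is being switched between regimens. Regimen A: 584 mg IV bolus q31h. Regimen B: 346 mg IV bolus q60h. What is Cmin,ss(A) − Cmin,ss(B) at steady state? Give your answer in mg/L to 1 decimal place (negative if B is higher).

4.6 mg/L

Regimen A: f = (1/2)^(31/16) ≈ 0.2611; Cmin,ss = (584/39)·f/(1−f) ≈ 5.291 mg/L.
Regimen B: f = (1/2)^(60/16) ≈ 0.0743; Cmin,ss = (346/39)·f/(1−f) ≈ 0.712 mg/L.
Difference ≈ 5.291 − 0.712 ≈ 4.579 mg/L.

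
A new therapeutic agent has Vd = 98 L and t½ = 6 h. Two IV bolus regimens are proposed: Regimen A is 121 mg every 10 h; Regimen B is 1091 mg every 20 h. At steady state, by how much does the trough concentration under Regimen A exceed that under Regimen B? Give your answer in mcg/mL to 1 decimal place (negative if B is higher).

-0.7 mcg/mL

Regimen A: f = (1/2)^(10/6) ≈ 0.3150; Cmin,ss = (121/98)·f/(1−f) ≈ 0.568 mcg/mL.
Regimen B: f = (1/2)^(20/6) ≈ 0.0992; Cmin,ss = (1091/98)·f/(1−f) ≈ 1.226 mcg/mL.
Difference ≈ 0.568 − 1.226 ≈ -0.658 mcg/mL.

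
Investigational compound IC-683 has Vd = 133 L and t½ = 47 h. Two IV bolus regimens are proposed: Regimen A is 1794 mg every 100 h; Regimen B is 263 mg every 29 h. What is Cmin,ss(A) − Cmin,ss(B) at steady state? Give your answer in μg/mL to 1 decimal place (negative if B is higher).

0.3 μg/mL

Regimen A: f = (1/2)^(100/47) ≈ 0.2288; Cmin,ss = (1794/133)·f/(1−f) ≈ 4.002 μg/mL.
Regimen B: f = (1/2)^(29/47) ≈ 0.6520; Cmin,ss = (263/133)·f/(1−f) ≈ 3.705 μg/mL.
Difference ≈ 4.002 − 3.705 ≈ 0.297 μg/mL.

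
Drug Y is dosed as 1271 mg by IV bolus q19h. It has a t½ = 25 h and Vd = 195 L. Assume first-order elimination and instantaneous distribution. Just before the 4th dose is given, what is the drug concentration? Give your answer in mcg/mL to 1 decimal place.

7.5 mcg/mL

f = (1/2)^(τ/t½) = (1/2)^(19/25) ≈ 0.5905.
C₀ = D/Vd = 1271/195 ≈ 6.518 mcg/mL.
Before the 4th dose, 3 doses have been given. Superposition: Cmin = C₀·(f + f² + … + f^3).
≈ 6.518 × (0.5905 + 0.3487 + 0.2059) ≈ 6.518 × 1.1451 ≈ 7.464 mcg/mL.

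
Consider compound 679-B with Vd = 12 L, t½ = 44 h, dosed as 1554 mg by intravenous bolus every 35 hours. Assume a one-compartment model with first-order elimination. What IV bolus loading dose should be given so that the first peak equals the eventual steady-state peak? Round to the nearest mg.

f = (1/2)^(35/44) ≈ 0.576162; accumulation ratio R = 1/(1−f) ≈ 2.35939.
Loading dose to hit Cmax,ss on first dose: D_load = D_maint·R ≈ 1554 × 2.35939 ≈ 3666.49 mg.

3666 mg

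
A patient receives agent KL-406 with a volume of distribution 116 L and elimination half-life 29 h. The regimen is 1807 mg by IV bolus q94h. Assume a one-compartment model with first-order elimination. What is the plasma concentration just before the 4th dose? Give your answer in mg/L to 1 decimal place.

f = (1/2)^(τ/t½) = (1/2)^(94/29) ≈ 0.1057.
C₀ = D/Vd = 1807/116 ≈ 15.578 mg/L.
Before the 4th dose, 3 doses have been given. Superposition: Cmin = C₀·(f + f² + … + f^3).
≈ 15.578 × (0.1057 + 0.0112 + 0.0012) ≈ 15.578 × 0.1181 ≈ 1.840 mg/L.

1.8 mg/L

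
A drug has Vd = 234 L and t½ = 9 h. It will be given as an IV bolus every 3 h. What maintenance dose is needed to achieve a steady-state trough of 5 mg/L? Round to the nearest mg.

304 mg

τ/t½ = 3/9 ≈ 0.33333, so f = (1/2)^(3/9) ≈ 0.793701.
Cmin,ss = (D/Vd)·f/(1−f), so D = Cmin,ss·Vd·(1−f)/f.
D = 5 × 234 × (1−f)/f ≈ 5 × 234 × 0.25992 ≈ 304.11 mg.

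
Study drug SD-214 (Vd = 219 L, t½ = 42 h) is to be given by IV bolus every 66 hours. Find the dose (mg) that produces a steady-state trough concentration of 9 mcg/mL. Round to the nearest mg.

3887 mg

τ/t½ = 66/42 ≈ 1.5714, so f = (1/2)^(66/42) ≈ 0.336475.
Cmin,ss = (D/Vd)·f/(1−f), so D = Cmin,ss·Vd·(1−f)/f.
D = 9 × 219 × (1−f)/f ≈ 9 × 219 × 1.97199 ≈ 3886.79 mg.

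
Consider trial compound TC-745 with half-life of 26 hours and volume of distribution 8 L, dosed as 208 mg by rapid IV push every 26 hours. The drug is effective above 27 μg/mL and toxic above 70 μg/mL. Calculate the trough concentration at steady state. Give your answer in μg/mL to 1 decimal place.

The dosing interval is 1 half-life, so f = 2^(−1) = 0.5.
Accumulation ratio R = 1/(1 − f) = 1/0.5 = 2/1.
Single-dose peak C₀ = D/Vd = 208/8 = 26 μg/mL.
Steady-state peak Cmax,ss = C₀·R = 26 × 2/1 ≈ 52.000 μg/mL.
Steady-state trough Cmin,ss = Cmax,ss·f ≈ 52.000 × 0.5 ≈ 26.000 μg/mL.
Trough 26.0 μg/mL vs MEC 27 μg/mL: subtherapeutic.

26.0 μg/mL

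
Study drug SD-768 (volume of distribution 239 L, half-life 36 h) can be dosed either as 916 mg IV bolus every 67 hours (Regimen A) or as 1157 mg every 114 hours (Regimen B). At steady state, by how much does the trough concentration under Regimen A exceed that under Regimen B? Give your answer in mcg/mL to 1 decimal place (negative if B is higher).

0.8 mcg/mL

Regimen A: f = (1/2)^(67/36) ≈ 0.2753; Cmin,ss = (916/239)·f/(1−f) ≈ 1.456 mcg/mL.
Regimen B: f = (1/2)^(114/36) ≈ 0.1114; Cmin,ss = (1157/239)·f/(1−f) ≈ 0.607 mcg/mL.
Difference ≈ 1.456 − 0.607 ≈ 0.849 mcg/mL.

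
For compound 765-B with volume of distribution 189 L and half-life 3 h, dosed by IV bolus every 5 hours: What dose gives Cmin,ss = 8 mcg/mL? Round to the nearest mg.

τ/t½ = 5/3 ≈ 1.6667, so f = (1/2)^(5/3) ≈ 0.314980.
Cmin,ss = (D/Vd)·f/(1−f), so D = Cmin,ss·Vd·(1−f)/f.
D = 8 × 189 × (1−f)/f ≈ 8 × 189 × 2.17480 ≈ 3288.30 mg.

3288 mg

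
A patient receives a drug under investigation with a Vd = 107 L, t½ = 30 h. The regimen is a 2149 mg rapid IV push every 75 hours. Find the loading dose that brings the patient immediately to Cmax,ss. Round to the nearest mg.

f = (1/2)^(75/30) ≈ 0.176777; accumulation ratio R = 1/(1−f) ≈ 1.21474.
Loading dose to hit Cmax,ss on first dose: D_load = D_maint·R ≈ 2149 × 1.21474 ≈ 2610.48 mg.

2610 mg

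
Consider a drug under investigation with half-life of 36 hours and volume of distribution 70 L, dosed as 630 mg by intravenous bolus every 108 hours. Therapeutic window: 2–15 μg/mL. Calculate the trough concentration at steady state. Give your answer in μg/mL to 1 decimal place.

The dosing interval is 3 half-lives, so f = 2^(−3) = 0.125.
Accumulation ratio R = 1/(1 − f) = 1/0.875 = 8/7.
Single-dose peak C₀ = D/Vd = 630/70 = 9 μg/mL.
Steady-state peak Cmax,ss = C₀·R = 9 × 8/7 ≈ 10.286 μg/mL.
Steady-state trough Cmin,ss = Cmax,ss·f ≈ 10.286 × 0.125 ≈ 1.286 μg/mL.
Trough 1.3 μg/mL vs MEC 2 μg/mL: subtherapeutic.

1.3 μg/mL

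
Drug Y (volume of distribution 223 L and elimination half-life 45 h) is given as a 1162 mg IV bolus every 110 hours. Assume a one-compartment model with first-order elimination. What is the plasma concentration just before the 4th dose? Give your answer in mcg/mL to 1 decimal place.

f = (1/2)^(τ/t½) = (1/2)^(110/45) ≈ 0.1837.
C₀ = D/Vd = 1162/223 ≈ 5.211 mcg/mL.
Before the 4th dose, 3 doses have been given. Superposition: Cmin = C₀·(f + f² + … + f^3).
≈ 5.211 × (0.1837 + 0.0337 + 0.0062) ≈ 5.211 × 0.2236 ≈ 1.165 mcg/mL.

1.2 mcg/mL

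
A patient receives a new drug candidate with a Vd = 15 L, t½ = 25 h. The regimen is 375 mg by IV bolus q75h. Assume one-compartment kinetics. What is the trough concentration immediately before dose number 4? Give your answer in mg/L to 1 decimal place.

f = (1/2)^(τ/t½) = (1/2)^(75/25) ≈ 0.1250.
C₀ = D/Vd = 375/15 ≈ 25.000 mg/L.
Before the 4th dose, 3 doses have been given. Superposition: Cmin = C₀·(f + f² + … + f^3).
≈ 25.000 × (0.1250 + 0.0156 + 0.0020) ≈ 25.000 × 0.1426 ≈ 3.565 mg/L.

3.6 mg/L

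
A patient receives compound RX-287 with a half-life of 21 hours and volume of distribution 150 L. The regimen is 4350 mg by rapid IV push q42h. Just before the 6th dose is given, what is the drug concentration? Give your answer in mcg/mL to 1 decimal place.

9.7 mcg/mL

f = (1/2)^(τ/t½) = (1/2)^(42/21) ≈ 0.2500.
C₀ = D/Vd = 4350/150 ≈ 29.000 mcg/mL.
Before the 6th dose, 5 doses have been given. Superposition: Cmin = C₀·(f + f² + … + f^5).
≈ 29.000 × (0.2500 + 0.0625 + 0.0156 + 0.0039 + 0.0010) ≈ 29.000 × 0.3330 ≈ 9.657 mcg/mL.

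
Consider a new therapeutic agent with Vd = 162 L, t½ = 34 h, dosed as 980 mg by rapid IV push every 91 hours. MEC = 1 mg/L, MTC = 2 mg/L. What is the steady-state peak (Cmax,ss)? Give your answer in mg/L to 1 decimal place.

Over one 91-h interval, 91/34 ≈ 2.6765 half-lives elapse, leaving f ≈ 0.1564 of each dose.
At steady state, accumulation factor R = 1/(1 − e^(−kτ)) ≈ 1.1854.
Each bolus raises the concentration by D/Vd = 980/162 ≈ 6.049 mg/L.
Steady-state peak Cmax,ss = C₀·R ≈ 6.049 × 1.1854 ≈ 7.170 mg/L.
Peak 7.2 mg/L vs MTC 2 mg/L: exceeds toxic threshold.

7.2 mg/L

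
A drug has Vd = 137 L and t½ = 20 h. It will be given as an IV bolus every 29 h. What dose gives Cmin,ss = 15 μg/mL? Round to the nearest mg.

τ/t½ = 29/20 ≈ 1.45, so f = (1/2)^(29/20) ≈ 0.366021.
Cmin,ss = (D/Vd)·f/(1−f), so D = Cmin,ss·Vd·(1−f)/f.
D = 15 × 137 × (1−f)/f ≈ 15 × 137 × 1.73208 ≈ 3559.42 mg.

3559 mg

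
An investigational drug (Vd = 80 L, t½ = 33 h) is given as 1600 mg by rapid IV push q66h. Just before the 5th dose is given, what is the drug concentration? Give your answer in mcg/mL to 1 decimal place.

f = (1/2)^(τ/t½) = (1/2)^(66/33) ≈ 0.2500.
C₀ = D/Vd = 1600/80 ≈ 20.000 mcg/mL.
Before the 5th dose, 4 doses have been given. Superposition: Cmin = C₀·(f + f² + … + f^4).
≈ 20.000 × (0.2500 + 0.0625 + 0.0156 + 0.0039) ≈ 20.000 × 0.3320 ≈ 6.640 mcg/mL.

6.6 mcg/mL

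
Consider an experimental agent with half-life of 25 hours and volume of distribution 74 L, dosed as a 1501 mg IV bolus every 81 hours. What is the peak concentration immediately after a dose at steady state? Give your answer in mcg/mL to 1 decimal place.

Over one 81-h interval, 81/25 ≈ 3.24 half-lives elapse, leaving f ≈ 0.1058 of each dose.
Accumulation ratio R = 1/(1 − f) ≈ 1/0.8942 ≈ 1.1183.
Each bolus raises the concentration by D/Vd = 1501/74 ≈ 20.284 mcg/mL.
Steady-state peak Cmax,ss = C₀·R ≈ 20.284 × 1.1183 ≈ 22.684 mcg/mL.

22.7 mcg/mL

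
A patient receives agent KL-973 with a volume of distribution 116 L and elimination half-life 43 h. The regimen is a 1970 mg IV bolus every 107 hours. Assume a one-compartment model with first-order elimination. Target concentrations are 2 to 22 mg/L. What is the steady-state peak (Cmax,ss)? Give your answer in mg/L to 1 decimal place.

20.7 mg/L

k = ln2/t½ = ln2/43 ≈ 0.016120 h⁻¹; fraction remaining f = e^(−kτ) = e^(−0.016120×107) ≈ 0.1782.
Accumulation ratio R = 1/(1 − f) ≈ 1/0.8218 ≈ 1.2168.
Single-dose peak C₀ = D/Vd = 1970/116 ≈ 16.983 mg/L.
Cmax,ss = C₀/(1 − f) ≈ 16.983/0.8218 ≈ 20.666 mg/L.
Peak 20.7 mg/L vs MTC 22 mg/L: below toxic threshold.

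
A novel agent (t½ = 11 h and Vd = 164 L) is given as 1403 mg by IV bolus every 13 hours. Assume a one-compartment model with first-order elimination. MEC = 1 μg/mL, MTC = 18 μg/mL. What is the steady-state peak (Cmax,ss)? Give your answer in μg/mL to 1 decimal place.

Over one 13-h interval, 13/11 ≈ 1.1818 half-lives elapse, leaving f ≈ 0.4408 of each dose.
Accumulation ratio R = 1/(1 − f) ≈ 1/0.5592 ≈ 1.7883.
Each bolus raises the concentration by D/Vd = 1403/164 ≈ 8.555 μg/mL.
Steady-state peak Cmax,ss = C₀·R ≈ 8.555 × 1.7883 ≈ 15.299 μg/mL.
Peak 15.3 μg/mL vs MTC 18 μg/mL: below toxic threshold.

15.3 μg/mL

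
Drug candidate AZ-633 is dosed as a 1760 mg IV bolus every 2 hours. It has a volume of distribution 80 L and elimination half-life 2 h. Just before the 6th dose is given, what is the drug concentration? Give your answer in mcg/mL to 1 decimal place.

21.3 mcg/mL

f = (1/2)^(τ/t½) = (1/2)^(2/2) ≈ 0.5000.
C₀ = D/Vd = 1760/80 ≈ 22.000 mcg/mL.
Before the 6th dose, 5 doses have been given. Superposition: Cmin = C₀·(f + f² + … + f^5).
≈ 22.000 × (0.5000 + 0.2500 + 0.1250 + 0.0625 + 0.0313) ≈ 22.000 × 0.9688 ≈ 21.314 mcg/mL.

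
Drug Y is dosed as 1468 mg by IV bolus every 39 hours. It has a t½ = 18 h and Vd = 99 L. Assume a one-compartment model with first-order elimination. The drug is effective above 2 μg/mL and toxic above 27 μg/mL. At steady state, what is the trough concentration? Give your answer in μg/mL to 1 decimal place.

k = ln2/t½ = ln2/18 ≈ 0.038508 h⁻¹; fraction remaining f = e^(−kτ) = e^(−0.038508×39) ≈ 0.2227.
Accumulation ratio R = 1/(1 − f) ≈ 1/0.7773 ≈ 1.2865.
Single-dose peak C₀ = D/Vd = 1468/99 ≈ 14.828 μg/mL.
Steady-state peak Cmax,ss = C₀·R ≈ 14.828 × 1.2865 ≈ 19.076 μg/mL.
One interval later, Cmin,ss = Cmax,ss·e^(−kτ) ≈ 19.076 × 0.2227 ≈ 4.248 μg/mL.
Trough 4.2 μg/mL vs MEC 2 μg/mL: adequate.

4.2 μg/mL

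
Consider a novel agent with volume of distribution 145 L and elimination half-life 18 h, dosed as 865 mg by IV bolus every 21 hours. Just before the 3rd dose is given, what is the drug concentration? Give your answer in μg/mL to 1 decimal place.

f = (1/2)^(τ/t½) = (1/2)^(21/18) ≈ 0.4454.
C₀ = D/Vd = 865/145 ≈ 5.966 μg/mL.
Before the 3rd dose, 2 doses have been given. Superposition: Cmin = C₀·(f + f²).
≈ 5.966 × (0.4454 + 0.1984) ≈ 5.966 × 0.6438 ≈ 3.841 μg/mL.

3.8 μg/mL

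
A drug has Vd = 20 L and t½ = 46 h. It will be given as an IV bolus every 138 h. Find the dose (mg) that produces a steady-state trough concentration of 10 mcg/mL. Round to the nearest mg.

τ/t½ = 138/46 ≈ 3, so f = (1/2)^(138/46) ≈ 0.125000.
Cmin,ss = (D/Vd)·f/(1−f), so D = Cmin,ss·Vd·(1−f)/f.
D = 10 × 20 × (1−f)/f ≈ 10 × 20 × 7.00000 ≈ 1400.00 mg.

1400 mg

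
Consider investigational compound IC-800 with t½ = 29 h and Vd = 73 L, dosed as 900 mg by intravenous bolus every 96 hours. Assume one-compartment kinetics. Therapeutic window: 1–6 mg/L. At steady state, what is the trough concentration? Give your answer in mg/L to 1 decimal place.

τ/t½ = 96/29 ≈ 3.3103, so fraction remaining f = (1/2)^(96/29) ≈ 0.1008.
Each bolus raises the concentration by D/Vd = 900/73 ≈ 12.329 mg/L.
Steady-state trough Cmin,ss = C₀·f/(1−f) ≈ 12.329 × 0.1008/0.8992 ≈ 1.382 mg/L.
Trough 1.4 mg/L vs MEC 1 mg/L: adequate.

1.4 mg/L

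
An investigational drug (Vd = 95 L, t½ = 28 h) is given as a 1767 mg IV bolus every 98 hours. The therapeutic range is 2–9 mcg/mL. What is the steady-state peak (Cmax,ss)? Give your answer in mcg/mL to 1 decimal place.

20.4 mcg/mL

τ/t½ = 98/28 ≈ 3.5, so fraction remaining f = (1/2)^(98/28) ≈ 0.0884.
Accumulation ratio R = 1/(1 − f) ≈ 1/0.9116 ≈ 1.0970.
Each bolus raises the concentration by D/Vd = 1767/95 ≈ 18.600 mcg/mL.
Steady-state peak Cmax,ss = C₀·R ≈ 18.600 × 1.0970 ≈ 20.404 mcg/mL.
Peak 20.4 mcg/mL vs MTC 9 mcg/mL: exceeds toxic threshold.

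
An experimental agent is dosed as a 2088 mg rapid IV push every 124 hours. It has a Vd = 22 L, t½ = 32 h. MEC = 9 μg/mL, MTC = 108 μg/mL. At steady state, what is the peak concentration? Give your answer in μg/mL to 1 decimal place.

101.9 μg/mL

k = ln2/t½ = ln2/32 ≈ 0.021661 h⁻¹; fraction remaining f = e^(−kτ) = e^(−0.021661×124) ≈ 0.0682.
Accumulation ratio R = 1/(1 − f) ≈ 1/0.9318 ≈ 1.0732.
Single-dose peak C₀ = D/Vd = 2088/22 ≈ 94.909 μg/mL.
Steady-state peak Cmax,ss = C₀·R ≈ 94.909 × 1.0732 ≈ 101.856 μg/mL.
Peak 101.9 μg/mL vs MTC 108 μg/mL: below toxic threshold.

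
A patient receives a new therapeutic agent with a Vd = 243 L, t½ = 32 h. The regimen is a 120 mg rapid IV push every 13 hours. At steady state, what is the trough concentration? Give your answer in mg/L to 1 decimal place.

k = ln2/t½ = ln2/32 ≈ 0.021661 h⁻¹; fraction remaining f = e^(−kτ) = e^(−0.021661×13) ≈ 0.7546.
Single-dose peak C₀ = D/Vd = 120/243 ≈ 0.494 mg/L.
Steady-state trough Cmin,ss = C₀·f/(1−f) ≈ 0.494 × 0.7546/0.2454 ≈ 1.519 mg/L.

1.5 mg/L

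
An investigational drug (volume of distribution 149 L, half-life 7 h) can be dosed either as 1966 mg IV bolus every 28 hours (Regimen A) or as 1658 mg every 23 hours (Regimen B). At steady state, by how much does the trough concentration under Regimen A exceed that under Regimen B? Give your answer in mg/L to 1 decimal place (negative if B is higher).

-0.4 mg/L

Regimen A: f = (1/2)^(28/7) ≈ 0.0625; Cmin,ss = (1966/149)·f/(1−f) ≈ 0.880 mg/L.
Regimen B: f = (1/2)^(23/7) ≈ 0.1025; Cmin,ss = (1658/149)·f/(1−f) ≈ 1.271 mg/L.
Difference ≈ 0.880 − 1.271 ≈ -0.391 mg/L.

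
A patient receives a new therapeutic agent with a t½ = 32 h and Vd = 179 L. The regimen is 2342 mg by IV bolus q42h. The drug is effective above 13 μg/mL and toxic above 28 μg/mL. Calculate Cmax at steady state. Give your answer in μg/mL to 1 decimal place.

21.9 μg/mL

k = ln2/t½ = ln2/32 ≈ 0.021661 h⁻¹; fraction remaining f = e^(−kτ) = e^(−0.021661×42) ≈ 0.4026.
Accumulation ratio R = 1/(1 − f) ≈ 1/0.5974 ≈ 1.6739.
Each bolus raises the concentration by D/Vd = 2342/179 ≈ 13.084 μg/mL.
Steady-state peak Cmax,ss = C₀·R ≈ 13.084 × 1.6739 ≈ 21.901 μg/mL.
Peak 21.9 μg/mL vs MTC 28 μg/mL: below toxic threshold.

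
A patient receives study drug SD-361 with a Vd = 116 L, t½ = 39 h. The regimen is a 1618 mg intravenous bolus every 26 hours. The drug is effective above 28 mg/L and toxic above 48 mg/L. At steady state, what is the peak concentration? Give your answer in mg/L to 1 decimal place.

τ/t½ = 26/39 ≈ 0.66667, so fraction remaining f = (1/2)^(26/39) ≈ 0.6300.
Accumulation ratio R = 1/(1 − f) ≈ 1/0.3700 ≈ 2.7027.
Each bolus raises the concentration by D/Vd = 1618/116 ≈ 13.948 mg/L.
Steady-state peak Cmax,ss = C₀·R ≈ 13.948 × 2.7027 ≈ 37.697 mg/L.
Peak 37.7 mg/L vs MTC 48 mg/L: below toxic threshold.

37.7 mg/L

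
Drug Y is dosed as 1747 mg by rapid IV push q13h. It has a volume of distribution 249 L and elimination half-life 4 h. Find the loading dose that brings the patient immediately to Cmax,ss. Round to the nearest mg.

f = (1/2)^(13/4) ≈ 0.105112; accumulation ratio R = 1/(1−f) ≈ 1.11746.
Loading dose to hit Cmax,ss on first dose: D_load = D_maint·R ≈ 1747 × 1.11746 ≈ 1952.20 mg.

1952 mg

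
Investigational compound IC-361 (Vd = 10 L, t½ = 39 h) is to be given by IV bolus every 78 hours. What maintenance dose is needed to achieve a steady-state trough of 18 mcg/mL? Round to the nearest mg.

τ/t½ = 78/39 ≈ 2, so f = (1/2)^(78/39) ≈ 0.250000.
Cmin,ss = (D/Vd)·f/(1−f), so D = Cmin,ss·Vd·(1−f)/f.
D = 18 × 10 × (1−f)/f ≈ 18 × 10 × 3.00000 ≈ 540.00 mg.

540 mg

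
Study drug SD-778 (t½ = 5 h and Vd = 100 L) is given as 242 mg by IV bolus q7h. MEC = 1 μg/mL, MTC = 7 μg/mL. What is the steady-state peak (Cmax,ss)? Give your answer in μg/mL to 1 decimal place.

τ/t½ = 7/5 ≈ 1.4, so fraction remaining f = (1/2)^(7/5) ≈ 0.3789.
Accumulation ratio R = 1/(1 − f) ≈ 1/0.6211 ≈ 1.6100.
Each bolus raises the concentration by D/Vd = 242/100 ≈ 2.420 μg/mL.
Steady-state peak Cmax,ss = C₀·R ≈ 2.420 × 1.6100 ≈ 3.896 μg/mL.
Peak 3.9 μg/mL vs MTC 7 μg/mL: below toxic threshold.

3.9 μg/mL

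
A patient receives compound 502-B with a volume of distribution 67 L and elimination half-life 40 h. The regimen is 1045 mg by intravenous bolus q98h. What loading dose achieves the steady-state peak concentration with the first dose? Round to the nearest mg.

1279 mg

f = (1/2)^(98/40) ≈ 0.183011; accumulation ratio R = 1/(1−f) ≈ 1.22401.
Loading dose to hit Cmax,ss on first dose: D_load = D_maint·R ≈ 1045 × 1.22401 ≈ 1279.09 mg.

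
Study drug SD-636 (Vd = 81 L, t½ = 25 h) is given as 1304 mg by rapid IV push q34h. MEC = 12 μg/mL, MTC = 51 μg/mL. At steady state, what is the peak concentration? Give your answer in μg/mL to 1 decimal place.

26.4 μg/mL

Over one 34-h interval, 34/25 ≈ 1.36 half-lives elapse, leaving f ≈ 0.3896 of each dose.
Accumulation ratio R = 1/(1 − f) ≈ 1/0.6104 ≈ 1.6383.
Single-dose peak C₀ = D/Vd = 1304/81 ≈ 16.099 μg/mL.
Steady-state peak Cmax,ss = C₀·R ≈ 16.099 × 1.6383 ≈ 26.375 μg/mL.
Peak 26.4 μg/mL vs MTC 51 μg/mL: below toxic threshold.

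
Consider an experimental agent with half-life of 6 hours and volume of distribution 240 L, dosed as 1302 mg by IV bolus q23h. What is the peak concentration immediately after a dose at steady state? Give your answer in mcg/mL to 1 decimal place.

Over one 23-h interval, 23/6 ≈ 3.8333 half-lives elapse, leaving f ≈ 0.0702 of each dose.
At steady state, accumulation factor R = 1/(1 − e^(−kτ)) ≈ 1.0755.
Single-dose peak C₀ = D/Vd = 1302/240 ≈ 5.425 mcg/mL.
Cmax,ss = C₀/(1 − f) ≈ 5.425/0.9298 ≈ 5.835 mcg/mL.

5.8 mcg/mL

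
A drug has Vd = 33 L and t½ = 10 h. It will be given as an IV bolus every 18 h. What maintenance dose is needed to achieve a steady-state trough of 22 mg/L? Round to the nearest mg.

1802 mg

τ/t½ = 18/10 ≈ 1.8, so f = (1/2)^(18/10) ≈ 0.287175.
Cmin,ss = (D/Vd)·f/(1−f), so D = Cmin,ss·Vd·(1−f)/f.
D = 22 × 33 × (1−f)/f ≈ 22 × 33 × 2.48220 ≈ 1802.08 mg.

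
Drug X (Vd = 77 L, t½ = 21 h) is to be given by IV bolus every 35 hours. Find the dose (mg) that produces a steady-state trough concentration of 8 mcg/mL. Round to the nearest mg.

τ/t½ = 35/21 ≈ 1.6667, so f = (1/2)^(35/21) ≈ 0.314980.
Cmin,ss = (D/Vd)·f/(1−f), so D = Cmin,ss·Vd·(1−f)/f.
D = 8 × 77 × (1−f)/f ≈ 8 × 77 × 2.17480 ≈ 1339.68 mg.

1340 mg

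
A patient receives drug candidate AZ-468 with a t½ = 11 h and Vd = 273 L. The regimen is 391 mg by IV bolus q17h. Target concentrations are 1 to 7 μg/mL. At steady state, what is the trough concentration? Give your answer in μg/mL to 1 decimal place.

0.7 μg/mL

τ/t½ = 17/11 ≈ 1.5455, so fraction remaining f = (1/2)^(17/11) ≈ 0.3426.
Accumulation ratio R = 1/(1 − f) ≈ 1/0.6574 ≈ 1.5211.
Each bolus raises the concentration by D/Vd = 391/273 ≈ 1.432 μg/mL.
Cmax,ss = C₀/(1 − f) ≈ 1.432/0.6574 ≈ 2.178 μg/mL.
One interval later, Cmin,ss = Cmax,ss·e^(−kτ) ≈ 2.178 × 0.3426 ≈ 0.746 μg/mL.
Trough 0.7 μg/mL vs MEC 1 μg/mL: subtherapeutic.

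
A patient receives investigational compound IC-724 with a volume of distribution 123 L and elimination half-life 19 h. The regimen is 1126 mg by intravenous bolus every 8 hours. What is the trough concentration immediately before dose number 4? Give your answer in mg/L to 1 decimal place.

f = (1/2)^(τ/t½) = (1/2)^(8/19) ≈ 0.7469.
C₀ = D/Vd = 1126/123 ≈ 9.154 mg/L.
Before the 4th dose, 3 doses have been given. Superposition: Cmin = C₀·(f + f² + … + f^3).
≈ 9.154 × (0.7469 + 0.5579 + 0.4167) ≈ 9.154 × 1.7215 ≈ 15.759 mg/L.

15.8 mg/L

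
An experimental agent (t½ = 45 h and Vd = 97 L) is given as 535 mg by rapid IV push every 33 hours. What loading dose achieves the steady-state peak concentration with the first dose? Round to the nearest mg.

f = (1/2)^(33/45) ≈ 0.601513; accumulation ratio R = 1/(1−f) ≈ 2.50949.
Loading dose to hit Cmax,ss on first dose: D_load = D_maint·R ≈ 535 × 2.50949 ≈ 1342.58 mg.

1343 mg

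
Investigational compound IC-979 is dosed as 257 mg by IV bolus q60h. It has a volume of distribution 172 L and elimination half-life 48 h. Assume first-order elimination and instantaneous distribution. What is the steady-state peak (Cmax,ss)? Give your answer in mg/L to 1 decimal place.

τ/t½ = 60/48 ≈ 1.25, so fraction remaining f = (1/2)^(60/48) ≈ 0.4204.
Accumulation ratio R = 1/(1 − f) ≈ 1/0.5796 ≈ 1.7253.
Each bolus raises the concentration by D/Vd = 257/172 ≈ 1.494 mg/L.
Steady-state peak Cmax,ss = C₀·R ≈ 1.494 × 1.7253 ≈ 2.578 mg/L.

2.6 mg/L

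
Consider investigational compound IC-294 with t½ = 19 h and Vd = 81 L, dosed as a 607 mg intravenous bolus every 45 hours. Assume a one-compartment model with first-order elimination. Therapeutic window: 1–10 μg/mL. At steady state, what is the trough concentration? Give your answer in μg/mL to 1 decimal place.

Over one 45-h interval, 45/19 ≈ 2.3684 half-lives elapse, leaving f ≈ 0.1937 of each dose.
At steady state, accumulation factor R = 1/(1 − e^(−kτ)) ≈ 1.2402.
Single-dose peak C₀ = D/Vd = 607/81 ≈ 7.494 μg/mL.
Cmax,ss = C₀/(1 − f) ≈ 7.494/0.8063 ≈ 9.294 μg/mL.
Steady-state trough Cmin,ss = Cmax,ss·f ≈ 9.294 × 0.1937 ≈ 1.800 μg/mL.
Trough 1.8 μg/mL vs MEC 1 μg/mL: adequate.

1.8 μg/mL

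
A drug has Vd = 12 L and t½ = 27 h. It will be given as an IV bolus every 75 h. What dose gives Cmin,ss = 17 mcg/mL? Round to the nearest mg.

1195 mg

τ/t½ = 75/27 ≈ 2.7778, so f = (1/2)^(75/27) ≈ 0.145816.
Cmin,ss = (D/Vd)·f/(1−f), so D = Cmin,ss·Vd·(1−f)/f.
D = 17 × 12 × (1−f)/f ≈ 17 × 12 × 5.85796 ≈ 1195.02 mg.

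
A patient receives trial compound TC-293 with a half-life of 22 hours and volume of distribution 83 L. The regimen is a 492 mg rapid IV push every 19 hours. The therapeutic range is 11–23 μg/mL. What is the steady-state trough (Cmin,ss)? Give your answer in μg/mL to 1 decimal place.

Over one 19-h interval, 19/22 ≈ 0.86364 half-lives elapse, leaving f ≈ 0.5496 of each dose.
Each bolus raises the concentration by D/Vd = 492/83 ≈ 5.928 μg/mL.
Steady-state trough Cmin,ss = C₀·f/(1−f) ≈ 5.928 × 0.5496/0.4504 ≈ 7.234 μg/mL.
Trough 7.2 μg/mL vs MEC 11 μg/mL: subtherapeutic.

7.2 μg/mL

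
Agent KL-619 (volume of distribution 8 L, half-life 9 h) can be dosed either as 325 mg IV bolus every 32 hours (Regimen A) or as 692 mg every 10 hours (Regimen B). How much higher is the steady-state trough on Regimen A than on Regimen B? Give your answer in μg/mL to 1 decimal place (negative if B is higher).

-70.8 μg/mL

Regimen A: f = (1/2)^(32/9) ≈ 0.0850; Cmin,ss = (325/8)·f/(1−f) ≈ 3.774 μg/mL.
Regimen B: f = (1/2)^(10/9) ≈ 0.4629; Cmin,ss = (692/8)·f/(1−f) ≈ 74.550 μg/mL.
Difference ≈ 3.774 − 74.550 ≈ -70.776 μg/mL.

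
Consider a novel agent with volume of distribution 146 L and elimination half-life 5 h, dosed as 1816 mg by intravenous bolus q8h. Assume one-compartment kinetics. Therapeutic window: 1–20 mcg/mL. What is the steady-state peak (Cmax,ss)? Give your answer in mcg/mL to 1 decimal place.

Over one 8-h interval, 8/5 ≈ 1.6 half-lives elapse, leaving f ≈ 0.3299 of each dose.
Accumulation ratio R = 1/(1 − f) ≈ 1/0.6701 ≈ 1.4923.
Single-dose peak C₀ = D/Vd = 1816/146 ≈ 12.438 mcg/mL.
Steady-state peak Cmax,ss = C₀·R ≈ 12.438 × 1.4923 ≈ 18.561 mcg/mL.
Peak 18.6 mcg/mL vs MTC 20 mcg/mL: below toxic threshold.

18.6 mcg/mL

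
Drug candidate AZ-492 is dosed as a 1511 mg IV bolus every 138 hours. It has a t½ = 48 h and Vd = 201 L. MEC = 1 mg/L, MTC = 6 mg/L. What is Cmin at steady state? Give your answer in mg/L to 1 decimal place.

Over one 138-h interval, 138/48 ≈ 2.875 half-lives elapse, leaving f ≈ 0.1363 of each dose.
At steady state, accumulation factor R = 1/(1 − e^(−kτ)) ≈ 1.1578.
Each bolus raises the concentration by D/Vd = 1511/201 ≈ 7.517 mg/L.
Cmax,ss = C₀/(1 − f) ≈ 7.517/0.8637 ≈ 8.703 mg/L.
Steady-state trough Cmin,ss = Cmax,ss·f ≈ 8.703 × 0.1363 ≈ 1.186 mg/L.
Trough 1.2 mg/L vs MEC 1 mg/L: adequate.

1.2 mg/L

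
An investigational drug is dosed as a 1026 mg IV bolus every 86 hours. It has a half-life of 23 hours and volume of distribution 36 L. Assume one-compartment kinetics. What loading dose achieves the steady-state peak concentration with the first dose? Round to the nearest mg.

1109 mg

f = (1/2)^(86/23) ≈ 0.074888; accumulation ratio R = 1/(1−f) ≈ 1.08095.
Loading dose to hit Cmax,ss on first dose: D_load = D_maint·R ≈ 1026 × 1.08095 ≈ 1109.05 mg.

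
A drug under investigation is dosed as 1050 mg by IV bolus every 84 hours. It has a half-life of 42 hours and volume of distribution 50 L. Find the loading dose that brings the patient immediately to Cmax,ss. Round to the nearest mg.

f = (1/2)^(84/42) ≈ 0.250000; accumulation ratio R = 1/(1−f) ≈ 1.33333.
Loading dose to hit Cmax,ss on first dose: D_load = D_maint·R ≈ 1050 × 1.33333 ≈ 1400.00 mg.

1400 mg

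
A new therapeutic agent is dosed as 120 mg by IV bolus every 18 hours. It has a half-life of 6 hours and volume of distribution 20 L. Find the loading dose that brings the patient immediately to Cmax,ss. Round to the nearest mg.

f = (1/2)^(18/6) ≈ 0.125000; accumulation ratio R = 1/(1−f) ≈ 1.14286.
Loading dose to hit Cmax,ss on first dose: D_load = D_maint·R ≈ 120 × 1.14286 ≈ 137.14 mg.

137 mg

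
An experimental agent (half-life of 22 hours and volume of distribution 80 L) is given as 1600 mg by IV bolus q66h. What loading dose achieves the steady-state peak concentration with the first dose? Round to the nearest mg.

f = (1/2)^(66/22) ≈ 0.125000; accumulation ratio R = 1/(1−f) ≈ 1.14286.
Loading dose to hit Cmax,ss on first dose: D_load = D_maint·R ≈ 1600 × 1.14286 ≈ 1828.58 mg.

1829 mg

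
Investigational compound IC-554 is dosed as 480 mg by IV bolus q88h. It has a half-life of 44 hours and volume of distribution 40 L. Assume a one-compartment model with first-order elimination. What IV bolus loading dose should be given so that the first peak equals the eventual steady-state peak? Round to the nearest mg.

640 mg

f = (1/2)^(88/44) ≈ 0.250000; accumulation ratio R = 1/(1−f) ≈ 1.33333.
Loading dose to hit Cmax,ss on first dose: D_load = D_maint·R ≈ 480 × 1.33333 ≈ 640.00 mg.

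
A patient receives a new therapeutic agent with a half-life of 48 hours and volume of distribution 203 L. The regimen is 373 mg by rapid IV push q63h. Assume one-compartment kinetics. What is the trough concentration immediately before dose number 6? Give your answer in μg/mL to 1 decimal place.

1.2 μg/mL

f = (1/2)^(τ/t½) = (1/2)^(63/48) ≈ 0.4026.
C₀ = D/Vd = 373/203 ≈ 1.837 μg/mL.
Before the 6th dose, 5 doses have been given. Superposition: Cmin = C₀·(f + f² + … + f^5).
≈ 1.837 × (0.4026 + 0.1621 + 0.0653 + 0.0263 + 0.0106) ≈ 1.837 × 0.6669 ≈ 1.225 μg/mL.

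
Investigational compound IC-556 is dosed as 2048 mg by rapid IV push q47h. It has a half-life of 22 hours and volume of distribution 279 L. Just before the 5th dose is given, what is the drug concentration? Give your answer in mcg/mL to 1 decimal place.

f = (1/2)^(τ/t½) = (1/2)^(47/22) ≈ 0.2275.
C₀ = D/Vd = 2048/279 ≈ 7.341 mcg/mL.
Before the 5th dose, 4 doses have been given. Superposition: Cmin = C₀·(f + f² + … + f^4).
≈ 7.341 × (0.2275 + 0.0518 + 0.0118 + 0.0027) ≈ 7.341 × 0.2938 ≈ 2.157 mcg/mL.

2.2 mcg/mL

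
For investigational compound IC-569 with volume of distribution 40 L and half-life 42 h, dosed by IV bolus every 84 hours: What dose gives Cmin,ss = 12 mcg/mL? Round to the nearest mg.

1440 mg

τ/t½ = 84/42 ≈ 2, so f = (1/2)^(84/42) ≈ 0.250000.
Cmin,ss = (D/Vd)·f/(1−f), so D = Cmin,ss·Vd·(1−f)/f.
D = 12 × 40 × (1−f)/f ≈ 12 × 40 × 3.00000 ≈ 1440.00 mg.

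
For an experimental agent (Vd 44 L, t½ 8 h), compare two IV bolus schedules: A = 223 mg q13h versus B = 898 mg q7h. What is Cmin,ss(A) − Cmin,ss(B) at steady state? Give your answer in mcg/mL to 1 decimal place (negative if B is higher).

-22.0 mcg/mL

Regimen A: f = (1/2)^(13/8) ≈ 0.3242; Cmin,ss = (223/44)·f/(1−f) ≈ 2.431 mcg/mL.
Regimen B: f = (1/2)^(7/8) ≈ 0.5453; Cmin,ss = (898/44)·f/(1−f) ≈ 24.476 mcg/mL.
Difference ≈ 2.431 − 24.476 ≈ -22.045 mcg/mL.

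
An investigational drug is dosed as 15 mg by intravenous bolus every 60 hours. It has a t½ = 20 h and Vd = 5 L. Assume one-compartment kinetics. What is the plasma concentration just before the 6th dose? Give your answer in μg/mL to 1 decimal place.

f = (1/2)^(τ/t½) = (1/2)^(60/20) ≈ 0.1250.
C₀ = D/Vd = 15/5 ≈ 3.000 μg/mL.
Before the 6th dose, 5 doses have been given. Superposition: Cmin = C₀·(f + f² + … + f^5).
≈ 3.000 × (0.1250 + 0.0156 + 0.0020 + 0.0002 + 0.0000) ≈ 3.000 × 0.1428 ≈ 0.428 μg/mL.

0.4 μg/mL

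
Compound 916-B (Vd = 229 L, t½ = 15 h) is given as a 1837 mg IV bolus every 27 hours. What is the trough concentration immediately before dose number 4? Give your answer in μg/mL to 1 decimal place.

3.2 μg/mL

f = (1/2)^(τ/t½) = (1/2)^(27/15) ≈ 0.2872.
C₀ = D/Vd = 1837/229 ≈ 8.022 μg/mL.
Before the 4th dose, 3 doses have been given. Superposition: Cmin = C₀·(f + f² + … + f^3).
≈ 8.022 × (0.2872 + 0.0825 + 0.0237) ≈ 8.022 × 0.3934 ≈ 3.156 μg/mL.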